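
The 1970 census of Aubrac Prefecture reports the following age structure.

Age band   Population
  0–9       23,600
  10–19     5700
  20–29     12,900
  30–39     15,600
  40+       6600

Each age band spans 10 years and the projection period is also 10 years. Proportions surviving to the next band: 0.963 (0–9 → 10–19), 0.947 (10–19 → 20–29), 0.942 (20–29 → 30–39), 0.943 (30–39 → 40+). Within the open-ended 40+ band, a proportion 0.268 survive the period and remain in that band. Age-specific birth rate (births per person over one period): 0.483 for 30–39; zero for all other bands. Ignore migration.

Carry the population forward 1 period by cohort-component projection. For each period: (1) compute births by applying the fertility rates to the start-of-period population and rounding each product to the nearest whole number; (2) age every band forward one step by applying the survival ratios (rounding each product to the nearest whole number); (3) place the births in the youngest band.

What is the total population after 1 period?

64292

Period 1:
Births: 15600 × 0.483 = 7535
10–19: 23600 × 0.963 = 22727
20–29: 5700 × 0.947 = 5398
30–39: 12900 × 0.942 = 12152
40+: 15600 × 0.943 + 6600 × 0.268 = 14711 + 1769 = 16480
Giving 7535 / 22727 / 5398 / 12152 / 16480.
Total after period 1: 7535 + 22727 + 5398 + 12152 + 16480 = 64292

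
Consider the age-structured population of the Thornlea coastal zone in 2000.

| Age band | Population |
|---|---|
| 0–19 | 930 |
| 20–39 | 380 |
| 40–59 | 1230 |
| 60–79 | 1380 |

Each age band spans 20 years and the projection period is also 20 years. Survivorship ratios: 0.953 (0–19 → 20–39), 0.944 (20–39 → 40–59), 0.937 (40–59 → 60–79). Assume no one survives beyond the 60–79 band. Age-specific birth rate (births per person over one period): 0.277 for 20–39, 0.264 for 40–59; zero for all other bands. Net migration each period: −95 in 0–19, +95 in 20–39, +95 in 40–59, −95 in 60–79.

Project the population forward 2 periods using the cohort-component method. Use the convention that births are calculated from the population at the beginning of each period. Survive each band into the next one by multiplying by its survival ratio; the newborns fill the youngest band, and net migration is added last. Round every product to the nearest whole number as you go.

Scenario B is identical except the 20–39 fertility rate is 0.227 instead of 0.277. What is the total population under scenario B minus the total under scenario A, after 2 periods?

Numbering the bands 1..4 from youngest to oldest:
After projecting period 1:
Births: 380 × 0.277 = 105, 1230 × 0.264 = 325 ⇒ total 430
Band 2: 930 × 0.953 = 886
Band 3: 380 × 0.944 = 359
Band 4: 1230 × 0.937 = 1153
Net migration: Band 1 − 95 → 335; Band 2 + 95 → 981; Band 3 + 95 → 454; Band 4 − 95 → 1058
Population now: 0–19=335, 20–39=981, 40–59=454, 60–79=1058
After projecting period 2:
Births: 981 × 0.277 = 272, 454 × 0.264 = 120 ⇒ total 392
Band 2: 335 × 0.953 = 319
Band 3: 981 × 0.944 = 926
Band 4: 454 × 0.937 = 425
Net migration: Band 1 − 95 → 297; Band 2 + 95 → 414; Band 3 + 95 → 1021; Band 4 − 95 → 330
Population now: 0–19=297, 20–39=414, 40–59=1021, 60–79=330
Scenario A total after 2 periods: 2062
Scenario B projection —
After projecting period 1:
Births: 380 × 0.227 = 86, 1230 × 0.264 = 325 ⇒ total 411
Band 2: 930 × 0.953 = 886
Band 3: 380 × 0.944 = 359
Band 4: 1230 × 0.937 = 1153
Net migration: Band 1 − 95 → 316; Band 2 + 95 → 981; Band 3 + 95 → 454; Band 4 − 95 → 1058
Population now: 0–19=316, 20–39=981, 40–59=454, 60–79=1058
After projecting period 2:
Births: 981 × 0.227 = 223, 454 × 0.264 = 120 ⇒ total 343
Band 2: 316 × 0.953 = 301
Band 3: 981 × 0.944 = 926
Band 4: 454 × 0.937 = 425
Net migration: Band 1 − 95 → 248; Band 2 + 95 → 396; Band 3 + 95 → 1021; Band 4 − 95 → 330
Population now: 0–19=248, 20–39=396, 40–59=1021, 60–79=330
Scenario B total after 2 periods: 1995
Difference B − A = 1995 − 2062 = -67

-67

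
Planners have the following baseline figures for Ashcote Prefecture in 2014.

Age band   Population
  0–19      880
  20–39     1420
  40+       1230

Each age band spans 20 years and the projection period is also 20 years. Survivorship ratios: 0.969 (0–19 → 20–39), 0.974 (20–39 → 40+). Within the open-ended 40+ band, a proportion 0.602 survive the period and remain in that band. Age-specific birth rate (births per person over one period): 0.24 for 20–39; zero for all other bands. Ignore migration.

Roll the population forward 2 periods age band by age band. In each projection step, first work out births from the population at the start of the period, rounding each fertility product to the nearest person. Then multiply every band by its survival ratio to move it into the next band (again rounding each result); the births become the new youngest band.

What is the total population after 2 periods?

Period 1:
Births: 1420 × 0.24 = 341
20–39: 880 × 0.969 = 853
40+: 1420 × 0.974 + 1230 × 0.602 = 1383 + 740 = 2123
→ [341, 853, 2123]
Period 2:
Births: 853 × 0.24 = 205
20–39: 341 × 0.969 = 330
40+: 853 × 0.974 + 2123 × 0.602 = 831 + 1278 = 2109
→ [205, 330, 2109]
Total after period 2: 205 + 330 + 2109 = 2644

2644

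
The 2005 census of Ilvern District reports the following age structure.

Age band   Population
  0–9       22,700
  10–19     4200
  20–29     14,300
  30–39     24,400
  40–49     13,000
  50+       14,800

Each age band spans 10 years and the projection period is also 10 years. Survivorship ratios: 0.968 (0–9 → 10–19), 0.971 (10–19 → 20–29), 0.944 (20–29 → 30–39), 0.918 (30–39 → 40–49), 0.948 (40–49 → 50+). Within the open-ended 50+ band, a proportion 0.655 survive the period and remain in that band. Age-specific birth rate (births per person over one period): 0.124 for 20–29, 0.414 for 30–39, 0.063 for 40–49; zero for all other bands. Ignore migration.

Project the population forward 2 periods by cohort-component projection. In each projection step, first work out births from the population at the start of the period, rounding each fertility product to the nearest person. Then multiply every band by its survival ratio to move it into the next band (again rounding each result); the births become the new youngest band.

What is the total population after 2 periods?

93029

(Bands numbered youngest = 1 to oldest = 6.)
[period 1]
Births: 14300 × 0.124 = 1773  |  24400 × 0.414 = 10102  |  13000 × 0.063 = 819 → total 12694
Band 2: 22700 × 0.968 = 21974
Band 3: 4200 × 0.971 = 4078
Band 4: 14300 × 0.944 = 13499
Band 5: 24400 × 0.918 = 22399
Band 6: 13000 × 0.948 + 14800 × 0.655 = 12324 + 9694 = 22018
→ [12694, 21974, 4078, 13499, 22399, 22018]
[period 2]
Births: 4078 × 0.124 = 506  |  13499 × 0.414 = 5589  |  22399 × 0.063 = 1411 → total 7506
Band 2: 12694 × 0.968 = 12288
Band 3: 21974 × 0.971 = 21337
Band 4: 4078 × 0.944 = 3850
Band 5: 13499 × 0.918 = 12392
Band 6: 22399 × 0.948 + 22018 × 0.655 = 21234 + 14422 = 35656
→ [7506, 12288, 21337, 3850, 12392, 35656]
Total after period 2: 7506 + 12288 + 21337 + 3850 + 12392 + 35656 = 93029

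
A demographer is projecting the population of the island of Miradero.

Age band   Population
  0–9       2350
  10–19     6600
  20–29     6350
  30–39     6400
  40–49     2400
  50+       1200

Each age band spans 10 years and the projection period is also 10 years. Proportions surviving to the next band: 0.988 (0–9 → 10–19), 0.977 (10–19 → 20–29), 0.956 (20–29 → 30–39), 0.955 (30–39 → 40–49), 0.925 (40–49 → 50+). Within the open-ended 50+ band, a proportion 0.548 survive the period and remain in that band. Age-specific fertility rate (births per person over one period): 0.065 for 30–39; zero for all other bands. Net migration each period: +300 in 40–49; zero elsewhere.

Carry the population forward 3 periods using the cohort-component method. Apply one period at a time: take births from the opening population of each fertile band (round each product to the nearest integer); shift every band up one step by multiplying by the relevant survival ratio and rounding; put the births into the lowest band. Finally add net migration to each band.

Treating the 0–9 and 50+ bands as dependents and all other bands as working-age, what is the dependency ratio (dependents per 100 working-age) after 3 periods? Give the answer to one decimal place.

111.0

Call the groups 1 to 6, youngest first.
Period 1.
Births: 6400 × 0.065 = 416
Group 2: 2350 × 0.988 = 2322
Group 3: 6600 × 0.977 = 6448
Group 4: 6350 × 0.956 = 6071
Group 5: 6400 × 0.955 = 6112
Group 6: 2400 × 0.925 + 1200 × 0.548 = 2220 + 658 = 2878
Net migration: Group 5 + 300 → 6412
Giving 416 / 2322 / 6448 / 6071 / 6412 / 2878.
Period 2.
Births: 6071 × 0.065 = 395
Group 2: 416 × 0.988 = 411
Group 3: 2322 × 0.977 = 2269
Group 4: 6448 × 0.956 = 6164
Group 5: 6071 × 0.955 = 5798
Group 6: 6412 × 0.925 + 2878 × 0.548 = 5931 + 1577 = 7508
Net migration: Group 5 + 300 → 6098
Giving 395 / 411 / 2269 / 6164 / 6098 / 7508.
Period 3.
Births: 6164 × 0.065 = 401
Group 2: 395 × 0.988 = 390
Group 3: 411 × 0.977 = 402
Group 4: 2269 × 0.956 = 2169
Group 5: 6164 × 0.955 = 5887
Group 6: 6098 × 0.925 + 7508 × 0.548 = 5641 + 4114 = 9755
Net migration: Group 5 + 300 → 6187
Giving 401 / 390 / 402 / 2169 / 6187 / 9755.
Dependents (band 0–9 + band 50+) = 401 + 9755 = 10156; working-age = 9148; ratio = 10156/9148 × 100 = 111.0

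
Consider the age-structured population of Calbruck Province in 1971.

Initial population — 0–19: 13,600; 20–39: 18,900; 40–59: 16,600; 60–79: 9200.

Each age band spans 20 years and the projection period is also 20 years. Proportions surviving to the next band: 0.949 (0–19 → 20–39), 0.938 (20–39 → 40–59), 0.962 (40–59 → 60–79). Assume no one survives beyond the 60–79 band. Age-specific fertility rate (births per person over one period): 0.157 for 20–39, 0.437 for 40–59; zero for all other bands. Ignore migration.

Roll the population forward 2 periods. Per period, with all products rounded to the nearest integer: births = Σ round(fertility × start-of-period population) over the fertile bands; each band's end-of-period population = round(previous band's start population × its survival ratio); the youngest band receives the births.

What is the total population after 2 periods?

48633

Call the groups 1 to 4, youngest first.
Period 1.
Births: 18900 × 0.157 = 2967 ; 16600 × 0.437 = 7254 → total 10221
Group 2: 13600 × 0.949 = 12906
Group 3: 18900 × 0.938 = 17728
Group 4: 16600 × 0.962 = 15969
Population now: 0–19=10221, 20–39=12906, 40–59=17728, 60–79=15969
Period 2.
Births: 12906 × 0.157 = 2026 ; 17728 × 0.437 = 7747 → total 9773
Group 2: 10221 × 0.949 = 9700
Group 3: 12906 × 0.938 = 12106
Group 4: 17728 × 0.962 = 17054
Population now: 0–19=9773, 20–39=9700, 40–59=12106, 60–79=17054
Total after period 2: 9773 + 9700 + 12106 + 17054 = 48633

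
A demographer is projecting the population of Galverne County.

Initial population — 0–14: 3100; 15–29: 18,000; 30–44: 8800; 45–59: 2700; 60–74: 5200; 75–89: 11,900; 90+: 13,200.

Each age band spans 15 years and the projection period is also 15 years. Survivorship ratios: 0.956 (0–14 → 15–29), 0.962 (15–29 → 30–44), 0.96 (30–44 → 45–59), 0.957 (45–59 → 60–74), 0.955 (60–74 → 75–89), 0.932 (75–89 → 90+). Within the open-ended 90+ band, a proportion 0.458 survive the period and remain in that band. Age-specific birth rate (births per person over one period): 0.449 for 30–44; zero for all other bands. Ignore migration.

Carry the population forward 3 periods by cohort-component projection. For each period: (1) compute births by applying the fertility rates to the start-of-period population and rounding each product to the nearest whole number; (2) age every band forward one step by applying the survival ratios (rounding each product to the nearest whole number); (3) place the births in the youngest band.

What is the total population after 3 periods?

Period 1.
Births: 8800 * 0.449 = 3951
15–29: 3100 * 0.956 = 2964
30–44: 18000 * 0.962 = 17316
45–59: 8800 * 0.96 = 8448
60–74: 2700 * 0.957 = 2584
75–89: 5200 * 0.955 = 4966
90+: 11900 * 0.932 + 13200 * 0.458 = 11091 + 6046 = 17137
Population now: 0–14=3951, 15–29=2964, 30–44=17316, 45–59=8448, 60–74=2584, 75–89=4966, 90+=17137
Period 2.
Births: 17316 * 0.449 = 7775
15–29: 3951 * 0.956 = 3777
30–44: 2964 * 0.962 = 2851
45–59: 17316 * 0.96 = 16623
60–74: 8448 * 0.957 = 8085
75–89: 2584 * 0.955 = 2468
90+: 4966 * 0.932 + 17137 * 0.458 = 4628 + 7849 = 12477
Population now: 0–14=7775, 15–29=3777, 30–44=2851, 45–59=16623, 60–74=8085, 75–89=2468, 90+=12477
Period 3.
Births: 2851 * 0.449 = 1280
15–29: 7775 * 0.956 = 7433
30–44: 3777 * 0.962 = 3633
45–59: 2851 * 0.96 = 2737
60–74: 16623 * 0.957 = 15908
75–89: 8085 * 0.955 = 7721
90+: 2468 * 0.932 + 12477 * 0.458 = 2300 + 5714 = 8014
Population now: 0–14=1280, 15–29=7433, 30–44=3633, 45–59=2737, 60–74=15908, 75–89=7721, 90+=8014
Total after period 3: 1280 + 7433 + 3633 + 2737 + 15908 + 7721 + 8014 = 46726

46726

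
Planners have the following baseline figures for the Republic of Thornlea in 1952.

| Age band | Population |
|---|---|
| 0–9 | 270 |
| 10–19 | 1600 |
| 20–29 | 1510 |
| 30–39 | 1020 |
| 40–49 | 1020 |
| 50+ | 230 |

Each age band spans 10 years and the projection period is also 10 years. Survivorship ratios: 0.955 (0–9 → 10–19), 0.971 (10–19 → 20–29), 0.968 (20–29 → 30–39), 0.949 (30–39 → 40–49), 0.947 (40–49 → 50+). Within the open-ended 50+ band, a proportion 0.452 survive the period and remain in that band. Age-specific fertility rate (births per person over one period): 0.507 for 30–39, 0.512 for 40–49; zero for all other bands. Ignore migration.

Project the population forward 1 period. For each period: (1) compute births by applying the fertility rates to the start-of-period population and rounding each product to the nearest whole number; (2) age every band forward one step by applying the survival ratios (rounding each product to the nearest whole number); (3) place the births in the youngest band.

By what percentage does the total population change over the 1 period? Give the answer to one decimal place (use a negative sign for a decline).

Period 1:
Births: 1020 * 0.507 = 517 ; 1020 * 0.512 = 522 → 1039
10–19: 270 * 0.955 = 258
20–29: 1600 * 0.971 = 1554
30–39: 1510 * 0.968 = 1462
40–49: 1020 * 0.949 = 968
50+: 1020 * 0.947 + 230 * 0.452 = 966 + 104 = 1070
Population now: 0–9=1039, 10–19=258, 20–29=1554, 30–39=1462, 40–49=968, 50+=1070
Total: 5650 → 6351; change = 701; percentage change = 12.4%

12.4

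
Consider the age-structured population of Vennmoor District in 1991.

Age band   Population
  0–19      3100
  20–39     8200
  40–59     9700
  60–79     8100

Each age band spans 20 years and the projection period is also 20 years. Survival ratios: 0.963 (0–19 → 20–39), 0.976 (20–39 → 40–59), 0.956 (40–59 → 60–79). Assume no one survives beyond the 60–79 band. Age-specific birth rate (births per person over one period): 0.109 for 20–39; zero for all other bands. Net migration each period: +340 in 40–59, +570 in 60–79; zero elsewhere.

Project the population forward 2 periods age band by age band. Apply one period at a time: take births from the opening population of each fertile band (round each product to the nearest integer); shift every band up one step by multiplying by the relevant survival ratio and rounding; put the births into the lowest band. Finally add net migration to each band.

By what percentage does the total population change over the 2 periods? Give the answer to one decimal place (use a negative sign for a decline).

Period 1.
Births: 8200 × 0.109 = 894
20–39: 3100 × 0.963 = 2985
40–59: 8200 × 0.976 = 8003
60–79: 9700 × 0.956 = 9273
Net migration: 40–59 + 340 → 8343; 60–79 + 570 → 9843
Population now: 0–19=894, 20–39=2985, 40–59=8343, 60–79=9843
Period 2.
Births: 2985 × 0.109 = 325
20–39: 894 × 0.963 = 861
40–59: 2985 × 0.976 = 2913
60–79: 8343 × 0.956 = 7976
Net migration: 40–59 + 340 → 3253; 60–79 + 570 → 8546
Population now: 0–19=325, 20–39=861, 40–59=3253, 60–79=8546
Total: 29100 → 12985; change = -16115; percentage change = -55.4%

-55.4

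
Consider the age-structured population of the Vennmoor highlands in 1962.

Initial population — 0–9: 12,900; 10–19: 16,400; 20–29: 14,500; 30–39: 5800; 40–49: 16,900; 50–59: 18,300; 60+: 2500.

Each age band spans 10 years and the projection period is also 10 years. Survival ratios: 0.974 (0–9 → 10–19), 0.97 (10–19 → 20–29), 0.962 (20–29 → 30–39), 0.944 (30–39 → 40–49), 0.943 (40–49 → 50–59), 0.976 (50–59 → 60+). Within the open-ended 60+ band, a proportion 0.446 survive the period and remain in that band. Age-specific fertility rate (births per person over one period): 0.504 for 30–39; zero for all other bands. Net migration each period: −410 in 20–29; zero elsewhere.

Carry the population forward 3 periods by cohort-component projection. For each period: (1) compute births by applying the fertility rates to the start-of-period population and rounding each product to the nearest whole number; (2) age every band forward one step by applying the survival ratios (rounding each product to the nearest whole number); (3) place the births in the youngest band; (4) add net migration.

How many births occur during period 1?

Let group 1 be 0–9 through group 7 = 60+.
Period 1:
Births: 5800 * 0.504 = 2923
Group 2: 12900 * 0.974 = 12565
Group 3: 16400 * 0.97 = 15908
Group 4: 14500 * 0.962 = 13949
Group 5: 5800 * 0.944 = 5475
Group 6: 16900 * 0.943 = 15937
Group 7: 18300 * 0.976 + 2500 * 0.446 = 17861 + 1115 = 18976
Net migration: Group 3 − 410 → 15498
Giving 2923 / 12565 / 15498 / 13949 / 5475 / 15937 / 18976.

2923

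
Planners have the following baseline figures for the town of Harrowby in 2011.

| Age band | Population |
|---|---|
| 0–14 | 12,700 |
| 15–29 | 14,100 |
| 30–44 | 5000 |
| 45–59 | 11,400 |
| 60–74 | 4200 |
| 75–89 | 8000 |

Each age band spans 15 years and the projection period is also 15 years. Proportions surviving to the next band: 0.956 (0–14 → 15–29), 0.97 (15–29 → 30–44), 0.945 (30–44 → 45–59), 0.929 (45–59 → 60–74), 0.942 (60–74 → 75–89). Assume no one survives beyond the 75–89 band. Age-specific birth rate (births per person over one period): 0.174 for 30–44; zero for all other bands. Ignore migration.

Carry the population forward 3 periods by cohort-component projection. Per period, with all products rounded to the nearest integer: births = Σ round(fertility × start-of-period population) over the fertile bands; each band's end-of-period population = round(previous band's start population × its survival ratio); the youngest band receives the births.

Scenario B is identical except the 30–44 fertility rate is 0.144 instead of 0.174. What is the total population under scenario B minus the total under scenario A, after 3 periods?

-886

(Bands numbered youngest = 1 to oldest = 6.)
Period 1:
Births: 5000 × 0.174 = 870
Band 2: 12700 × 0.956 = 12141
Band 3: 14100 × 0.97 = 13677
Band 4: 5000 × 0.945 = 4725
Band 5: 11400 × 0.929 = 10591
Band 6: 4200 × 0.942 = 3956
→ [870, 12141, 13677, 4725, 10591, 3956]
Period 2:
Births: 13677 × 0.174 = 2380
Band 2: 870 × 0.956 = 832
Band 3: 12141 × 0.97 = 11777
Band 4: 13677 × 0.945 = 12925
Band 5: 4725 × 0.929 = 4390
Band 6: 10591 × 0.942 = 9977
→ [2380, 832, 11777, 12925, 4390, 9977]
Period 3:
Births: 11777 × 0.174 = 2049
Band 2: 2380 × 0.956 = 2275
Band 3: 832 × 0.97 = 807
Band 4: 11777 × 0.945 = 11129
Band 5: 12925 × 0.929 = 12007
Band 6: 4390 × 0.942 = 4135
→ [2049, 2275, 807, 11129, 12007, 4135]
Scenario A total after 3 periods: 32402
Scenario B projection —
Period 1:
Births: 5000 × 0.144 = 720
Band 2: 12700 × 0.956 = 12141
Band 3: 14100 × 0.97 = 13677
Band 4: 5000 × 0.945 = 4725
Band 5: 11400 × 0.929 = 10591
Band 6: 4200 × 0.942 = 3956
→ [720, 12141, 13677, 4725, 10591, 3956]
Period 2:
Births: 13677 × 0.144 = 1969
Band 2: 720 × 0.956 = 688
Band 3: 12141 × 0.97 = 11777
Band 4: 13677 × 0.945 = 12925
Band 5: 4725 × 0.929 = 4390
Band 6: 10591 × 0.942 = 9977
→ [1969, 688, 11777, 12925, 4390, 9977]
Period 3:
Births: 11777 × 0.144 = 1696
Band 2: 1969 × 0.956 = 1882
Band 3: 688 × 0.97 = 667
Band 4: 11777 × 0.945 = 11129
Band 5: 12925 × 0.929 = 12007
Band 6: 4390 × 0.942 = 4135
→ [1696, 1882, 667, 11129, 12007, 4135]
Scenario B total after 3 periods: 31516
Difference B − A = 31516 − 32402 = -886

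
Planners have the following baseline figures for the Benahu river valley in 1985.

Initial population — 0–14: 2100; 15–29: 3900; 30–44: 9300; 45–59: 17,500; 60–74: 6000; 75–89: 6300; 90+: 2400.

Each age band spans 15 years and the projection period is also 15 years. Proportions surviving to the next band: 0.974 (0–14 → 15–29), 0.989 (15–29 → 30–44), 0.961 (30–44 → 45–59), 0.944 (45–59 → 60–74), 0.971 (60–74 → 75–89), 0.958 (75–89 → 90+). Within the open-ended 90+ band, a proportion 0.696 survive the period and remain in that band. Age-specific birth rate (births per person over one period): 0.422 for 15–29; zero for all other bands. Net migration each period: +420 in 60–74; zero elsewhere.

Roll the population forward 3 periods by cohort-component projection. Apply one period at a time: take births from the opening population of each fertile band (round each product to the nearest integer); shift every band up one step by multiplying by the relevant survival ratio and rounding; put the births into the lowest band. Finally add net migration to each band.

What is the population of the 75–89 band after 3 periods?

Call the bands 1 to 7, youngest first.
— Period 1 —
Births: 3900 * 0.422 = 1646
Band 2: 2100 * 0.974 = 2045
Band 3: 3900 * 0.989 = 3857
Band 4: 9300 * 0.961 = 8937
Band 5: 17500 * 0.944 = 16520
Band 6: 6000 * 0.971 = 5826
Band 7: 6300 * 0.958 + 2400 * 0.696 = 6035 + 1670 = 7705
Net migration: Band 5 + 420 → 16940
Population now: 0–14=1646, 15–29=2045, 30–44=3857, 45–59=8937, 60–74=16940, 75–89=5826, 90+=7705
— Period 2 —
Births: 2045 * 0.422 = 863
Band 2: 1646 * 0.974 = 1603
Band 3: 2045 * 0.989 = 2023
Band 4: 3857 * 0.961 = 3707
Band 5: 8937 * 0.944 = 8437
Band 6: 16940 * 0.971 = 16449
Band 7: 5826 * 0.958 + 7705 * 0.696 = 5581 + 5363 = 10944
Net migration: Band 5 + 420 → 8857
Population now: 0–14=863, 15–29=1603, 30–44=2023, 45–59=3707, 60–74=8857, 75–89=16449, 90+=10944
— Period 3 —
Births: 1603 * 0.422 = 676
Band 2: 863 * 0.974 = 841
Band 3: 1603 * 0.989 = 1585
Band 4: 2023 * 0.961 = 1944
Band 5: 3707 * 0.944 = 3499
Band 6: 8857 * 0.971 = 8600
Band 7: 16449 * 0.958 + 10944 * 0.696 = 15758 + 7617 = 23375
Net migration: Band 5 + 420 → 3919
Population now: 0–14=676, 15–29=841, 30–44=1585, 45–59=1944, 60–74=3919, 75–89=8600, 90+=23375

8600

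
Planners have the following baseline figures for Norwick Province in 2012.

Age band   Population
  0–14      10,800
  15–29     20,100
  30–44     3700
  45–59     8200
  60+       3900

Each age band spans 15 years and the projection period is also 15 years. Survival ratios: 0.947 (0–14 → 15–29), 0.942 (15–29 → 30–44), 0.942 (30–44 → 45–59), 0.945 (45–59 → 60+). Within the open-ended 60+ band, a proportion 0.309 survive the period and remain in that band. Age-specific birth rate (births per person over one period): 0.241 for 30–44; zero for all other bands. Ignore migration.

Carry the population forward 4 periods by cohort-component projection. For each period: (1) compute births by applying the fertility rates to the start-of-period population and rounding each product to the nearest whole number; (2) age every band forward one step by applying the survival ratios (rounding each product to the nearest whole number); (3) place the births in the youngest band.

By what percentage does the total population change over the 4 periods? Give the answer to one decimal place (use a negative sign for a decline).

-53.8

Call the groups 1 to 5, youngest first.
After projecting period 1:
Births: 3700 × 0.241 = 892
Group 2: 10800 × 0.947 = 10228
Group 3: 20100 × 0.942 = 18934
Group 4: 3700 × 0.942 = 3485
Group 5: 8200 × 0.945 + 3900 × 0.309 = 7749 + 1205 = 8954
Population now: 0–14=892, 15–29=10228, 30–44=18934, 45–59=3485, 60+=8954
After projecting period 2:
Births: 18934 × 0.241 = 4563
Group 2: 892 × 0.947 = 845
Group 3: 10228 × 0.942 = 9635
Group 4: 18934 × 0.942 = 17836
Group 5: 3485 × 0.945 + 8954 × 0.309 = 3293 + 2767 = 6060
Population now: 0–14=4563, 15–29=845, 30–44=9635, 45–59=17836, 60+=6060
After projecting period 3:
Births: 9635 × 0.241 = 2322
Group 2: 4563 × 0.947 = 4321
Group 3: 845 × 0.942 = 796
Group 4: 9635 × 0.942 = 9076
Group 5: 17836 × 0.945 + 6060 × 0.309 = 16855 + 1873 = 18728
Population now: 0–14=2322, 15–29=4321, 30–44=796, 45–59=9076, 60+=18728
After projecting period 4:
Births: 796 × 0.241 = 192
Group 2: 2322 × 0.947 = 2199
Group 3: 4321 × 0.942 = 4070
Group 4: 796 × 0.942 = 750
Group 5: 9076 × 0.945 + 18728 × 0.309 = 8577 + 5787 = 14364
Population now: 0–14=192, 15–29=2199, 30–44=4070, 45–59=750, 60+=14364
Total: 46700 → 21575; change = -25125; percentage change = -53.8%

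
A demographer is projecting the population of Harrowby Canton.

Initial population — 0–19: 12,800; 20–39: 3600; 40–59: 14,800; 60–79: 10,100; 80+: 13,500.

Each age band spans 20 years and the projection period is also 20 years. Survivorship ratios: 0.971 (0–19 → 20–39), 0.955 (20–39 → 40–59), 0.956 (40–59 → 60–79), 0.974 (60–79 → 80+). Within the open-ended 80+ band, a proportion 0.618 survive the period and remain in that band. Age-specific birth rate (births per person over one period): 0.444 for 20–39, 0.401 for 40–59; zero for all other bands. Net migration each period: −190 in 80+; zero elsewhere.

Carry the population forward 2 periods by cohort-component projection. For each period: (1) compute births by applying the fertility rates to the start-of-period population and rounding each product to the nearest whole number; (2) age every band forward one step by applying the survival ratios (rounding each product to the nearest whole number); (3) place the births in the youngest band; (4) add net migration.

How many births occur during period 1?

7533

Call the groups 1 to 5, youngest first.
[period 1]
Births: 3600 × 0.444 = 1598, 14800 × 0.401 = 5935 → 7533
Group 2: 12800 × 0.971 = 12429
Group 3: 3600 × 0.955 = 3438
Group 4: 14800 × 0.956 = 14149
Group 5: 10100 × 0.974 + 13500 × 0.618 = 9837 + 8343 = 18180
Net migration: Group 5 − 190 → 17990
Giving 7533 / 12429 / 3438 / 14149 / 17990.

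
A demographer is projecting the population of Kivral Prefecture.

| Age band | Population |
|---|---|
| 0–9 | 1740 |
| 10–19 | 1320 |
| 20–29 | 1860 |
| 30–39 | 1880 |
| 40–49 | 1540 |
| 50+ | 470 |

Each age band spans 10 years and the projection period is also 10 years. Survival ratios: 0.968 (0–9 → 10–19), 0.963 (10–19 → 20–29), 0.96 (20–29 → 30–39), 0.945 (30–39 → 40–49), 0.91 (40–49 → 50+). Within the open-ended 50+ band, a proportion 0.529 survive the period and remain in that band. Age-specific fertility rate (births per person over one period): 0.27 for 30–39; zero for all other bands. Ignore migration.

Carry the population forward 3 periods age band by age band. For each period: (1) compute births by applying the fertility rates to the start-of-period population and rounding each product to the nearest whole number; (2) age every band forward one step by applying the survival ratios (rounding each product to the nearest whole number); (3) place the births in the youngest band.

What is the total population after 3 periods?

Numbering the groups 1..6 from youngest to oldest:
[period 1]
Births: 1880 * 0.27 = 508
Group 2: 1740 * 0.968 = 1684
Group 3: 1320 * 0.963 = 1271
Group 4: 1860 * 0.96 = 1786
Group 5: 1880 * 0.945 = 1777
Group 6: 1540 * 0.91 + 470 * 0.529 = 1401 + 249 = 1650
→ [508, 1684, 1271, 1786, 1777, 1650]
[period 2]
Births: 1786 * 0.27 = 482
Group 2: 508 * 0.968 = 492
Group 3: 1684 * 0.963 = 1622
Group 4: 1271 * 0.96 = 1220
Group 5: 1786 * 0.945 = 1688
Group 6: 1777 * 0.91 + 1650 * 0.529 = 1617 + 873 = 2490
→ [482, 492, 1622, 1220, 1688, 2490]
[period 3]
Births: 1220 * 0.27 = 329
Group 2: 482 * 0.968 = 467
Group 3: 492 * 0.963 = 474
Group 4: 1622 * 0.96 = 1557
Group 5: 1220 * 0.945 = 1153
Group 6: 1688 * 0.91 + 2490 * 0.529 = 1536 + 1317 = 2853
→ [329, 467, 474, 1557, 1153, 2853]
Total after period 3: 329 + 467 + 474 + 1557 + 1153 + 2853 = 6833

6833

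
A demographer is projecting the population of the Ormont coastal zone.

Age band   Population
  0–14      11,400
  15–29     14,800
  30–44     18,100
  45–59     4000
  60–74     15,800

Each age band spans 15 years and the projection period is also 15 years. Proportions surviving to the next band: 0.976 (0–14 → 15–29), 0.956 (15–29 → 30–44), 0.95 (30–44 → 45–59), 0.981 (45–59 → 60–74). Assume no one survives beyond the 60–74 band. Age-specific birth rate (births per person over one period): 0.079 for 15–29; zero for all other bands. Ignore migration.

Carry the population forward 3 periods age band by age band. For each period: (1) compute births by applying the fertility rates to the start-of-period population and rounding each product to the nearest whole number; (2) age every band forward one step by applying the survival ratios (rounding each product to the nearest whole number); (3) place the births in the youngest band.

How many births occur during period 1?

1169

Numbering the groups 1..5 from youngest to oldest:
After projecting period 1:
Births: 14800 × 0.079 = 1169
Group 2: 11400 × 0.976 = 11126
Group 3: 14800 × 0.956 = 14149
Group 4: 18100 × 0.95 = 17195
Group 5: 4000 × 0.981 = 3924
End of period: [1169, 11126, 14149, 17195, 3924]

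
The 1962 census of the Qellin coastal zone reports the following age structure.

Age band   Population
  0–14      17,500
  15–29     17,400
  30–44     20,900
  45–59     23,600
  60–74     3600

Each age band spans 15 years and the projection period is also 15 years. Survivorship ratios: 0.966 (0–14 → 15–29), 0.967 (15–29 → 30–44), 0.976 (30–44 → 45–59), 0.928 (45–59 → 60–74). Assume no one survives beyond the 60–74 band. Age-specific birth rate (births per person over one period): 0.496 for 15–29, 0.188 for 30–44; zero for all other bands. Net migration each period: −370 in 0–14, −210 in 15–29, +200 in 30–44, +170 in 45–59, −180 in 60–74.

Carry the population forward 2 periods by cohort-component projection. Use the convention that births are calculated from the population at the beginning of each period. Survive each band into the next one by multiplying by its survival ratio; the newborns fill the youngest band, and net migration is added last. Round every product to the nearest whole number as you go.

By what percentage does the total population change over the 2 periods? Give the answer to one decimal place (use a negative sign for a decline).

-10.0

[period 1]
Births: 17400 × 0.496 = 8630, 20900 × 0.188 = 3929 ⇒ total 12559
15–29: 17500 × 0.966 = 16905
30–44: 17400 × 0.967 = 16826
45–59: 20900 × 0.976 = 20398
60–74: 23600 × 0.928 = 21901
Net migration: 0–14 − 370 → 12189; 15–29 − 210 → 16695; 30–44 + 200 → 17026; 45–59 + 170 → 20568; 60–74 − 180 → 21721
Giving 12189 / 16695 / 17026 / 20568 / 21721.
[period 2]
Births: 16695 × 0.496 = 8281, 17026 × 0.188 = 3201 ⇒ total 11482
15–29: 12189 × 0.966 = 11775
30–44: 16695 × 0.967 = 16144
45–59: 17026 × 0.976 = 16617
60–74: 20568 × 0.928 = 19087
Net migration: 0–14 − 370 → 11112; 15–29 − 210 → 11565; 30–44 + 200 → 16344; 45–59 + 170 → 16787; 60–74 − 180 → 18907
Giving 11112 / 11565 / 16344 / 16787 / 18907.
Total: 83000 → 74715; change = -8285; percentage change = -10.0%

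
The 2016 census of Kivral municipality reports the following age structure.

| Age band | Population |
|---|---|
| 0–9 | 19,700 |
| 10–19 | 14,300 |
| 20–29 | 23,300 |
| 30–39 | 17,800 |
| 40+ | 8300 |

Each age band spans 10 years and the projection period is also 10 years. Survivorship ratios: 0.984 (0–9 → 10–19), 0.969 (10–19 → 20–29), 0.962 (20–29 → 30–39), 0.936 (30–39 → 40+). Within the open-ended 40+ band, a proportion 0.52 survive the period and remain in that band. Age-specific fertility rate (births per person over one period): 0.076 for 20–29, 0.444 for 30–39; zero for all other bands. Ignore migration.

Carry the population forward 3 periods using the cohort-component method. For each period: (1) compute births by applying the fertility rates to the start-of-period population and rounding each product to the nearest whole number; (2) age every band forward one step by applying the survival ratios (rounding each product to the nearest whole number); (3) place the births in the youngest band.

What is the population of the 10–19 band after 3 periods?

Numbering the groups 1..5 from youngest to oldest:
Period 1.
Births: 23300 * 0.076 = 1771, 17800 * 0.444 = 7903 → total 9674
Group 2: 19700 * 0.984 = 19385
Group 3: 14300 * 0.969 = 13857
Group 4: 23300 * 0.962 = 22415
Group 5: 17800 * 0.936 + 8300 * 0.52 = 16661 + 4316 = 20977
Giving 9674 / 19385 / 13857 / 22415 / 20977.
Period 2.
Births: 13857 * 0.076 = 1053, 22415 * 0.444 = 9952 → total 11005
Group 2: 9674 * 0.984 = 9519
Group 3: 19385 * 0.969 = 18784
Group 4: 13857 * 0.962 = 13330
Group 5: 22415 * 0.936 + 20977 * 0.52 = 20980 + 10908 = 31888
Giving 11005 / 9519 / 18784 / 13330 / 31888.
Period 3.
Births: 18784 * 0.076 = 1428, 13330 * 0.444 = 5919 → total 7347
Group 2: 11005 * 0.984 = 10829
Group 3: 9519 * 0.969 = 9224
Group 4: 18784 * 0.962 = 18070
Group 5: 13330 * 0.936 + 31888 * 0.52 = 12477 + 16582 = 29059
Giving 7347 / 10829 / 9224 / 18070 / 29059.

10829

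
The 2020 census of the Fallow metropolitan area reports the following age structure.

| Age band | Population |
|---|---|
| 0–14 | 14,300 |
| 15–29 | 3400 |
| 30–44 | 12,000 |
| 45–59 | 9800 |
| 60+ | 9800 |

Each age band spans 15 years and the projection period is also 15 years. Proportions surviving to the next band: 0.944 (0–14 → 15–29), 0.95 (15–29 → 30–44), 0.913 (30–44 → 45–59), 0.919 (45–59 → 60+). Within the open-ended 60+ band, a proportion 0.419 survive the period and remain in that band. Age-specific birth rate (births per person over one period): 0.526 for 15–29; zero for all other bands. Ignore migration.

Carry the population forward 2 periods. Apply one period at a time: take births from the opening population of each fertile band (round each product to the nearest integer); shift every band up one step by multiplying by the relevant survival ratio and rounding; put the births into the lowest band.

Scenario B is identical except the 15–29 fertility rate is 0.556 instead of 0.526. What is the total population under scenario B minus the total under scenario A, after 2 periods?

501

(Bands numbered youngest = 1 to oldest = 5.)
Period 1.
Births: 3400 * 0.526 = 1788
Band 2: 14300 * 0.944 = 13499
Band 3: 3400 * 0.95 = 3230
Band 4: 12000 * 0.913 = 10956
Band 5: 9800 * 0.919 + 9800 * 0.419 = 9006 + 4106 = 13112
Population now: 0–14=1788, 15–29=13499, 30–44=3230, 45–59=10956, 60+=13112
Period 2.
Births: 13499 * 0.526 = 7100
Band 2: 1788 * 0.944 = 1688
Band 3: 13499 * 0.95 = 12824
Band 4: 3230 * 0.913 = 2949
Band 5: 10956 * 0.919 + 13112 * 0.419 = 10069 + 5494 = 15563
Population now: 0–14=7100, 15–29=1688, 30–44=12824, 45–59=2949, 60+=15563
Scenario A total after 2 periods: 40124
Scenario B projection —
Period 1.
Births: 3400 * 0.556 = 1890
Band 2: 14300 * 0.944 = 13499
Band 3: 3400 * 0.95 = 3230
Band 4: 12000 * 0.913 = 10956
Band 5: 9800 * 0.919 + 9800 * 0.419 = 9006 + 4106 = 13112
Population now: 0–14=1890, 15–29=13499, 30–44=3230, 45–59=10956, 60+=13112
Period 2.
Births: 13499 * 0.556 = 7505
Band 2: 1890 * 0.944 = 1784
Band 3: 13499 * 0.95 = 12824
Band 4: 3230 * 0.913 = 2949
Band 5: 10956 * 0.919 + 13112 * 0.419 = 10069 + 5494 = 15563
Population now: 0–14=7505, 15–29=1784, 30–44=12824, 45–59=2949, 60+=15563
Scenario B total after 2 periods: 40625
Difference B − A = 40625 − 40124 = 501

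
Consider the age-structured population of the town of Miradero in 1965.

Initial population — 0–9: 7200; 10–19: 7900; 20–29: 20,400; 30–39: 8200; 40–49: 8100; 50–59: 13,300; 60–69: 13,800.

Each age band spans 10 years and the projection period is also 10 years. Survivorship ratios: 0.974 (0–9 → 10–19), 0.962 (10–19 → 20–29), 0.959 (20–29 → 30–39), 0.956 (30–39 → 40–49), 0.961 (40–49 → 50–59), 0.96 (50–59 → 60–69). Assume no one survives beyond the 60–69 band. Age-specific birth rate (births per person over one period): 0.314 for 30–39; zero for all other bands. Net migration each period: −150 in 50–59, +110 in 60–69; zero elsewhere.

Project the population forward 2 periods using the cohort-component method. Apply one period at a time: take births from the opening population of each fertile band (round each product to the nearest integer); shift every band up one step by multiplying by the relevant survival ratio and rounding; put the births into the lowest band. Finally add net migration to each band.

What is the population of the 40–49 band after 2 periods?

Period 1:
Births: 8200 × 0.314 = 2575
10–19: 7200 × 0.974 = 7013
20–29: 7900 × 0.962 = 7600
30–39: 20400 × 0.959 = 19564
40–49: 8200 × 0.956 = 7839
50–59: 8100 × 0.961 = 7784
60–69: 13300 × 0.96 = 12768
Net migration: 50–59 − 150 → 7634; 60–69 + 110 → 12878
Giving 2575 / 7013 / 7600 / 19564 / 7839 / 7634 / 12878.
Period 2:
Births: 19564 × 0.314 = 6143
10–19: 2575 × 0.974 = 2508
20–29: 7013 × 0.962 = 6747
30–39: 7600 × 0.959 = 7288
40–49: 19564 × 0.956 = 18703
50–59: 7839 × 0.961 = 7533
60–69: 7634 × 0.96 = 7329
Net migration: 50–59 − 150 → 7383; 60–69 + 110 → 7439
Giving 6143 / 2508 / 6747 / 7288 / 18703 / 7383 / 7439.

18703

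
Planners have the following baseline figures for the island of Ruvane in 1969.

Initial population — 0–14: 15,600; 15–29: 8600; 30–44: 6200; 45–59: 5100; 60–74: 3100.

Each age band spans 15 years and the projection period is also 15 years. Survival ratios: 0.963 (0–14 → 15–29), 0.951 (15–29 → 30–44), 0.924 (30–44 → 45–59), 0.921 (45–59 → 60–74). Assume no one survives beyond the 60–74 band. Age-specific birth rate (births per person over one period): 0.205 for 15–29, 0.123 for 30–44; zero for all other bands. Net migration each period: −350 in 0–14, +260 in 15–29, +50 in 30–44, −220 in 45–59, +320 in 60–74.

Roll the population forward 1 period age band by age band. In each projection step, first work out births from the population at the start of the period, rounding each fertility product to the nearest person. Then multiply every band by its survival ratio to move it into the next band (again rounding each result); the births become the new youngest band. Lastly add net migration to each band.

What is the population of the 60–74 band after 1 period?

Let group 1 be 0–14 through group 5 = 60–74.
Period 1.
Births: 8600 * 0.205 = 1763  |  6200 * 0.123 = 763 → 2526
Group 2: 15600 * 0.963 = 15023
Group 3: 8600 * 0.951 = 8179
Group 4: 6200 * 0.924 = 5729
Group 5: 5100 * 0.921 = 4697
Net migration: Group 1 − 350 → 2176; Group 2 + 260 → 15283; Group 3 + 50 → 8229; Group 4 − 220 → 5509; Group 5 + 320 → 5017
End of period: [2176, 15283, 8229, 5509, 5017]

5017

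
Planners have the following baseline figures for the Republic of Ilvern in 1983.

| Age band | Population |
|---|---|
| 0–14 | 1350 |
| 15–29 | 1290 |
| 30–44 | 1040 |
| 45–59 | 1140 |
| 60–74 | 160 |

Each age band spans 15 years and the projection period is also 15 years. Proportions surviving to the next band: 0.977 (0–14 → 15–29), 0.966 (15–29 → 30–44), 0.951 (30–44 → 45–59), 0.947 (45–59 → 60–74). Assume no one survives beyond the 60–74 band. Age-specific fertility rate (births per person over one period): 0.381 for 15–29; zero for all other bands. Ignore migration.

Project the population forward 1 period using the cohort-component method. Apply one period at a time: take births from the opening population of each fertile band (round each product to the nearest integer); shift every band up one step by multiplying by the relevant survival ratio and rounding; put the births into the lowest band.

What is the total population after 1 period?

[period 1]
Births: 1290 * 0.381 = 491
15–29: 1350 * 0.977 = 1319
30–44: 1290 * 0.966 = 1246
45–59: 1040 * 0.951 = 989
60–74: 1140 * 0.947 = 1080
→ [491, 1319, 1246, 989, 1080]
Total after period 1: 491 + 1319 + 1246 + 989 + 1080 = 5125

5125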